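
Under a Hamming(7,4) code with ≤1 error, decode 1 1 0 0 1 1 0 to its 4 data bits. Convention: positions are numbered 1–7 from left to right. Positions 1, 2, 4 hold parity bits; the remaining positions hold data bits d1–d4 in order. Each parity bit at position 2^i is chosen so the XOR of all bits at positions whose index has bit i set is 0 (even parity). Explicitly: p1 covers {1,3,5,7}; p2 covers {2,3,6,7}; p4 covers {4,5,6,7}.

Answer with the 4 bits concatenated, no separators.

s1 (pos 1,3,5,7): 1⊕0⊕1⊕0 = 0
s2 (pos 2,3,6,7): 1⊕0⊕1⊕0 = 0
s4 (pos 4,5,6,7): 0⊕1⊕1⊕0 = 0
Syndrome s4…s1 = 000 → no error.
Read data bits from positions 3,5,6,7: 0110

0110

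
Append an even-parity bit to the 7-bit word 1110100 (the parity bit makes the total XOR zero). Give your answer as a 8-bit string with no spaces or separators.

XOR of the 7 data bits: 1⊕1⊕1⊕0⊕1⊕0⊕0 = 0
Parity bit = 0 (so all 8 bits XOR to 0).

11101000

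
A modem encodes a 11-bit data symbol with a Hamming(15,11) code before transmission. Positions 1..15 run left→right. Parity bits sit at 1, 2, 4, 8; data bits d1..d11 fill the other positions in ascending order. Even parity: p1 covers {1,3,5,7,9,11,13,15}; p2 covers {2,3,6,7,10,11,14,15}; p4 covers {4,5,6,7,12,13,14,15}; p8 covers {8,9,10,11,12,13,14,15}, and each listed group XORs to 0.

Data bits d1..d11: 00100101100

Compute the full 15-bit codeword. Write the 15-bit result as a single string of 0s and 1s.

Place data at non-parity positions: p1 p2 0 p4 0 1 0 p8 0 1 0 1 1 0 0
p1 (pos 1,3,5,7,9,11,13,15): XOR of data positions = 0⊕0⊕0⊕0⊕0⊕1⊕0 = 1
p2 (pos 2,3,6,7,10,11,14,15): XOR of data positions = 0⊕1⊕0⊕1⊕0⊕0⊕0 = 0
p4 (pos 4,5,6,7,12,13,14,15): XOR of data positions = 0⊕1⊕0⊕1⊕1⊕0⊕0 = 1
p8 (pos 8,9,10,11,12,13,14,15): XOR of data positions = 0⊕1⊕0⊕1⊕1⊕0⊕0 = 1
Codeword: 100101010101100

100101010101100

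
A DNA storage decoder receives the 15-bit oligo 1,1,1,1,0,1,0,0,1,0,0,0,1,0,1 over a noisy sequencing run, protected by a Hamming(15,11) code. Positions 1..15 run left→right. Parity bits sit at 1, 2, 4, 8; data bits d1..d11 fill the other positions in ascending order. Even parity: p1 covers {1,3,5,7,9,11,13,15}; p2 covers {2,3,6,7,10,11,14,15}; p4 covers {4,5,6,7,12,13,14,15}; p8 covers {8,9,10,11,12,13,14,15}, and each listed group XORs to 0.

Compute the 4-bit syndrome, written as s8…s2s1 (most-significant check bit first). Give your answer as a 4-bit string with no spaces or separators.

s1 (pos 1,3,5,7,9,11,13,15): 1⊕1⊕0⊕0⊕1⊕0⊕1⊕1 = 1
s2 (pos 2,3,6,7,10,11,14,15): 1⊕1⊕1⊕0⊕0⊕0⊕0⊕1 = 0
s4 (pos 4,5,6,7,12,13,14,15): 1⊕0⊕1⊕0⊕0⊕1⊕0⊕1 = 0
s8 (pos 8,9,10,11,12,13,14,15): 0⊕1⊕0⊕0⊕0⊕1⊕0⊕1 = 1
Syndrome s8…s1 = 1001 → error at position 9.

1001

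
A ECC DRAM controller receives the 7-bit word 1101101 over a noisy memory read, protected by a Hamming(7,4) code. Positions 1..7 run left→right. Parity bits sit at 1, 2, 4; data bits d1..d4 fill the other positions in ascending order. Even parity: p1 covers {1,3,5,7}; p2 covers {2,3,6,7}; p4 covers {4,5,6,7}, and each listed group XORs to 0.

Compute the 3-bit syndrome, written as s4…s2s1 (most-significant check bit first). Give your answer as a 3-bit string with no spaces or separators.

101

s1 (pos 1,3,5,7): 1⊕0⊕1⊕1 = 1
s2 (pos 2,3,6,7): 1⊕0⊕0⊕1 = 0
s4 (pos 4,5,6,7): 1⊕1⊕0⊕1 = 1
Syndrome s4…s1 = 101 → error at position 5.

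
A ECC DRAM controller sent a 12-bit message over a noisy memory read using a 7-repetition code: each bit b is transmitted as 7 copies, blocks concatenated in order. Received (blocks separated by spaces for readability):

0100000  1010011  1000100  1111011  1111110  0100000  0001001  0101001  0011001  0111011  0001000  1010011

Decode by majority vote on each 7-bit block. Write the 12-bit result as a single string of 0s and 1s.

010110000101

Block 1 (0100000): 1 one → 0
Block 2 (1010011): 4 ones → 1
Block 3 (1000100): 2 ones → 0
Block 4 (1111011): 6 ones → 1
Block 5 (1111110): 6 ones → 1
Block 6 (0100000): 1 one → 0
Block 7 (0001001): 2 ones → 0
Block 8 (0101001): 3 ones → 0
Block 9 (0011001): 3 ones → 0
Block 10 (0111011): 5 ones → 1
Block 11 (0001000): 1 one → 0
Block 12 (1010011): 4 ones → 1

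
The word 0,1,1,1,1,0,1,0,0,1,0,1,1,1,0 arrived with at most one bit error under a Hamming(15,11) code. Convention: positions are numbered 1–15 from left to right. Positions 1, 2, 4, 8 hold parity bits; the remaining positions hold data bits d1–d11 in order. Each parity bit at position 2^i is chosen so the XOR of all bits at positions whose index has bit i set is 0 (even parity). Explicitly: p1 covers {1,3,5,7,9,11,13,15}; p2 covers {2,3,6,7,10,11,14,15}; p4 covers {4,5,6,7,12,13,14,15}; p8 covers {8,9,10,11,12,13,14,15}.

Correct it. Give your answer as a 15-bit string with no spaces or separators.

s1 (pos 1,3,5,7,9,11,13,15): 0⊕1⊕1⊕1⊕0⊕0⊕1⊕0 = 0
s2 (pos 2,3,6,7,10,11,14,15): 1⊕1⊕0⊕1⊕1⊕0⊕1⊕0 = 1
s4 (pos 4,5,6,7,12,13,14,15): 1⊕1⊕0⊕1⊕1⊕1⊕1⊕0 = 0
s8 (pos 8,9,10,11,12,13,14,15): 0⊕0⊕1⊕0⊕1⊕1⊕1⊕0 = 0
Syndrome s8…s1 = 0010 → error at position 2.
Flip position 2: 011110100101110 → 001110100101110

001110100101110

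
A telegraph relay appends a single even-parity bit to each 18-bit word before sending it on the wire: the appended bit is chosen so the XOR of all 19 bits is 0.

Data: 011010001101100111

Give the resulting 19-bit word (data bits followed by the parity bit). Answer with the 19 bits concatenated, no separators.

0110100011011001110

XOR of the 18 data bits: 0⊕1⊕1⊕0⊕1⊕0⊕0⊕0⊕1⊕1⊕0⊕1⊕1⊕0⊕0⊕1⊕1⊕1 = 0
Parity bit = 0 (so all 19 bits XOR to 0).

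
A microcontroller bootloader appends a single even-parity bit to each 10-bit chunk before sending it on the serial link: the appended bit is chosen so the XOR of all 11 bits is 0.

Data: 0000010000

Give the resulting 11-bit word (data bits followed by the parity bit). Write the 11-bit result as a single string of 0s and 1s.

00000100001

XOR of the 10 data bits: 0⊕0⊕0⊕0⊕0⊕1⊕0⊕0⊕0⊕0 = 1
Parity bit = 1 (so all 11 bits XOR to 0).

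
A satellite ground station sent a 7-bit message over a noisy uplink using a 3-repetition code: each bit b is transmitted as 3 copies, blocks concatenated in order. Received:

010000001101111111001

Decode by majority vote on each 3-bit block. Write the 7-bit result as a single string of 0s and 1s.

0001110

Block 1 (010): 1 one → 0
Block 2 (000): 0 ones → 0
Block 3 (001): 1 one → 0
Block 4 (101): 2 ones → 1
Block 5 (111): 3 ones → 1
Block 6 (111): 3 ones → 1
Block 7 (001): 1 one → 0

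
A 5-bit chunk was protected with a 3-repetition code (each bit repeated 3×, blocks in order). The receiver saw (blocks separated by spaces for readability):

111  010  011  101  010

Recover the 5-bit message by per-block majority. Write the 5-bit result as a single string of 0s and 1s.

Block 1 (111): 3 ones → 1
Block 2 (010): 1 one → 0
Block 3 (011): 2 ones → 1
Block 4 (101): 2 ones → 1
Block 5 (010): 1 one → 0

10110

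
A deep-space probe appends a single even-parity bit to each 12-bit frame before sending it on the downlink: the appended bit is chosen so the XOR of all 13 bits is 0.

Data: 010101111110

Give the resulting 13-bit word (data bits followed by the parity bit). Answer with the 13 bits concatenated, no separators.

XOR of the 12 data bits: 0⊕1⊕0⊕1⊕0⊕1⊕1⊕1⊕1⊕1⊕1⊕0 = 0
Parity bit = 0 (so all 13 bits XOR to 0).

0101011111100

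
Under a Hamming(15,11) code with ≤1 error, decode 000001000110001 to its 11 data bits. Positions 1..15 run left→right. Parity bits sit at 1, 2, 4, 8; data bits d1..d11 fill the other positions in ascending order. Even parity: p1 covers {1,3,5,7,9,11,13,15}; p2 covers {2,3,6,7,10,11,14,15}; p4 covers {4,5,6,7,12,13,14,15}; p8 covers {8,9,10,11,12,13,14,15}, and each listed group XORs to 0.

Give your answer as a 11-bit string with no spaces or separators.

00100110001

s1 (pos 1,3,5,7,9,11,13,15): 0⊕0⊕0⊕0⊕0⊕1⊕0⊕1 = 0
s2 (pos 2,3,6,7,10,11,14,15): 0⊕0⊕1⊕0⊕1⊕1⊕0⊕1 = 0
s4 (pos 4,5,6,7,12,13,14,15): 0⊕0⊕1⊕0⊕0⊕0⊕0⊕1 = 0
s8 (pos 8,9,10,11,12,13,14,15): 0⊕0⊕1⊕1⊕0⊕0⊕0⊕1 = 1
Syndrome s8…s1 = 1000 → error at position 8.
Flip position 8: 000001000110001 → 000001010110001
Read data bits from positions 3,5,6,7,9,10,11,12,13,14,15: 00100110001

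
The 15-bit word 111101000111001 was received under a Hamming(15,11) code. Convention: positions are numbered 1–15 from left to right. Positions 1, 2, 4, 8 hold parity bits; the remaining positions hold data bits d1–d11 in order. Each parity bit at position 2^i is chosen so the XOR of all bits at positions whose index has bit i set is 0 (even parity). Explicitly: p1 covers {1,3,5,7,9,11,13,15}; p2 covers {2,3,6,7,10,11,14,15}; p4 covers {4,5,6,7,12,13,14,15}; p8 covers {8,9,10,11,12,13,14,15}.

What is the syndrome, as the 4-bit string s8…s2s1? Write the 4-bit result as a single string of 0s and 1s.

s1 (pos 1,3,5,7,9,11,13,15): 1⊕1⊕0⊕0⊕0⊕1⊕0⊕1 = 0
s2 (pos 2,3,6,7,10,11,14,15): 1⊕1⊕1⊕0⊕1⊕1⊕0⊕1 = 0
s4 (pos 4,5,6,7,12,13,14,15): 1⊕0⊕1⊕0⊕1⊕0⊕0⊕1 = 0
s8 (pos 8,9,10,11,12,13,14,15): 0⊕0⊕1⊕1⊕1⊕0⊕0⊕1 = 0
Syndrome s8…s1 = 0000 → no error.

0000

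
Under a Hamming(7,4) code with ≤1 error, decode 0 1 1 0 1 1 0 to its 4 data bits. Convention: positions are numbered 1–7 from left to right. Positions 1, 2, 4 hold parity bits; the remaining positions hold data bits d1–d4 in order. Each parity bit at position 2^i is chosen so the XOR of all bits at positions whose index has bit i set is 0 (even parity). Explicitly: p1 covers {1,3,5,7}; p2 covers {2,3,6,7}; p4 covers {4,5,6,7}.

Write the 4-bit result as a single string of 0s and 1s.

1110

s1 (pos 1,3,5,7): 0⊕1⊕1⊕0 = 0
s2 (pos 2,3,6,7): 1⊕1⊕1⊕0 = 1
s4 (pos 4,5,6,7): 0⊕1⊕1⊕0 = 0
Syndrome s4…s1 = 010 → error at position 2.
Flip position 2: 0110110 → 0010110
Read data bits from positions 3,5,6,7: 1110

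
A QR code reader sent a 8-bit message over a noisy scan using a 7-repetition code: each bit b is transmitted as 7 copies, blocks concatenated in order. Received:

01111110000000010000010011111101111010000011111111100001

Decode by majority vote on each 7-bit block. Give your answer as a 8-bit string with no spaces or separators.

10011010

Block 1 (0111111): 6 ones → 1
Block 2 (0000000): 0 ones → 0
Block 3 (0100000): 1 one → 0
Block 4 (1001111): 5 ones → 1
Block 5 (1101111): 6 ones → 1
Block 6 (0100000): 1 one → 0
Block 7 (1111111): 7 ones → 1
Block 8 (1100001): 3 ones → 0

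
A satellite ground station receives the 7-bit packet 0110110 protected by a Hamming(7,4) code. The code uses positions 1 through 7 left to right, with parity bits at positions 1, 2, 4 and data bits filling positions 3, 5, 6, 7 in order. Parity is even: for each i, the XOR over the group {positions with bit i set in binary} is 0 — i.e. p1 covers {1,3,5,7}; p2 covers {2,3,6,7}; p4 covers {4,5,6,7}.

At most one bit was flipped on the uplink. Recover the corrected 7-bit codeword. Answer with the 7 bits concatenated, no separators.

s1 (pos 1,3,5,7): 0⊕1⊕1⊕0 = 0
s2 (pos 2,3,6,7): 1⊕1⊕1⊕0 = 1
s4 (pos 4,5,6,7): 0⊕1⊕1⊕0 = 0
Syndrome s4…s1 = 010 → error at position 2.
Flip position 2: 0110110 → 0010110

0010110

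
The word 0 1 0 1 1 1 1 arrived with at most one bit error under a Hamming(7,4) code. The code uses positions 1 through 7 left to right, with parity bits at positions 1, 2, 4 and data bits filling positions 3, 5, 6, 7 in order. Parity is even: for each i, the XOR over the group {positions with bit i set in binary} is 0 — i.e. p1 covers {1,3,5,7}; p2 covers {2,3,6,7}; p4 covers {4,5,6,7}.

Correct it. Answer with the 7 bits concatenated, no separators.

s1 (pos 1,3,5,7): 0⊕0⊕1⊕1 = 0
s2 (pos 2,3,6,7): 1⊕0⊕1⊕1 = 1
s4 (pos 4,5,6,7): 1⊕1⊕1⊕1 = 0
Syndrome s4…s1 = 010 → error at position 2.
Flip position 2: 0101111 → 0001111

0001111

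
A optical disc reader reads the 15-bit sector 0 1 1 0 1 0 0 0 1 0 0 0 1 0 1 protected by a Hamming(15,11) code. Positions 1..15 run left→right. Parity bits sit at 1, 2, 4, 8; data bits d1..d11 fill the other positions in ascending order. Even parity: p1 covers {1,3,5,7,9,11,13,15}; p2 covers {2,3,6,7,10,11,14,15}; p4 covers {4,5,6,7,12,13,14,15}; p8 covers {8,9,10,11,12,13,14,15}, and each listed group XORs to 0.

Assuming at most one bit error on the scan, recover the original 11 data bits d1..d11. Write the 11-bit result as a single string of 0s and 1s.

s1 (pos 1,3,5,7,9,11,13,15): 0⊕1⊕1⊕0⊕1⊕0⊕1⊕1 = 1
s2 (pos 2,3,6,7,10,11,14,15): 1⊕1⊕0⊕0⊕0⊕0⊕0⊕1 = 1
s4 (pos 4,5,6,7,12,13,14,15): 0⊕1⊕0⊕0⊕0⊕1⊕0⊕1 = 1
s8 (pos 8,9,10,11,12,13,14,15): 0⊕1⊕0⊕0⊕0⊕1⊕0⊕1 = 1
Syndrome s8…s1 = 1111 → error at position 15.
Flip position 15: 011010001000101 → 011010001000100
Read data bits from positions 3,5,6,7,9,10,11,12,13,14,15: 11001000100

11001000100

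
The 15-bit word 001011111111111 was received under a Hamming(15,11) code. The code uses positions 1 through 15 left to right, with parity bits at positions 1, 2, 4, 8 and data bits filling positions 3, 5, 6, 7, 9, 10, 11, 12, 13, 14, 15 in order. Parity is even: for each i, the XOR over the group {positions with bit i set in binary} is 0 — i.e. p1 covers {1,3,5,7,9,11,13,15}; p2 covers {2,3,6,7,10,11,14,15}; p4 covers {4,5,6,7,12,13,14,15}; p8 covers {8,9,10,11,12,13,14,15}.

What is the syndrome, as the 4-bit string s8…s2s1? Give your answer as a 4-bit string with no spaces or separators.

s1 (pos 1,3,5,7,9,11,13,15): 0⊕1⊕1⊕1⊕1⊕1⊕1⊕1 = 1
s2 (pos 2,3,6,7,10,11,14,15): 0⊕1⊕1⊕1⊕1⊕1⊕1⊕1 = 1
s4 (pos 4,5,6,7,12,13,14,15): 0⊕1⊕1⊕1⊕1⊕1⊕1⊕1 = 1
s8 (pos 8,9,10,11,12,13,14,15): 1⊕1⊕1⊕1⊕1⊕1⊕1⊕1 = 0
Syndrome s8…s1 = 0111 → error at position 7.

0111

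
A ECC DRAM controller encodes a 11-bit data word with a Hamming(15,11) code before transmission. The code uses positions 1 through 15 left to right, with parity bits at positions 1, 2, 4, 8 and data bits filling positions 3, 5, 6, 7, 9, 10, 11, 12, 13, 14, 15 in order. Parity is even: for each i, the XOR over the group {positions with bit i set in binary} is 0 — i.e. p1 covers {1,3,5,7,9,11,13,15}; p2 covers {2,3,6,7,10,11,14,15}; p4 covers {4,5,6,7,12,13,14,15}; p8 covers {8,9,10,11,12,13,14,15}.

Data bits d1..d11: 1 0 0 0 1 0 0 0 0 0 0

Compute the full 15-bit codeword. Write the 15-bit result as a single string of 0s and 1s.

Place data at non-parity positions: p1 p2 1 p4 0 0 0 p8 1 0 0 0 0 0 0
p1 (pos 1,3,5,7,9,11,13,15): XOR of data positions = 1⊕0⊕0⊕1⊕0⊕0⊕0 = 0
p2 (pos 2,3,6,7,10,11,14,15): XOR of data positions = 1⊕0⊕0⊕0⊕0⊕0⊕0 = 1
p4 (pos 4,5,6,7,12,13,14,15): XOR of data positions = 0⊕0⊕0⊕0⊕0⊕0⊕0 = 0
p8 (pos 8,9,10,11,12,13,14,15): XOR of data positions = 1⊕0⊕0⊕0⊕0⊕0⊕0 = 1
Codeword: 011000011000000

011000011000000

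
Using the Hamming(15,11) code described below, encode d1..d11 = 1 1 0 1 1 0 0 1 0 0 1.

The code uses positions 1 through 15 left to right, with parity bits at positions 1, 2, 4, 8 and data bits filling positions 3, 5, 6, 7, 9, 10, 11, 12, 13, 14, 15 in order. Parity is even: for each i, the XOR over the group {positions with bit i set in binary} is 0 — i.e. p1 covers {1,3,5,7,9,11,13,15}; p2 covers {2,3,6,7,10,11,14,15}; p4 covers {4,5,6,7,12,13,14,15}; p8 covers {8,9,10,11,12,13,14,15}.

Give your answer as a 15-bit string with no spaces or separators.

111010111001001

Place data at non-parity positions: p1 p2 1 p4 1 0 1 p8 1 0 0 1 0 0 1
p1 (pos 1,3,5,7,9,11,13,15): XOR of data positions = 1⊕1⊕1⊕1⊕0⊕0⊕1 = 1
p2 (pos 2,3,6,7,10,11,14,15): XOR of data positions = 1⊕0⊕1⊕0⊕0⊕0⊕1 = 1
p4 (pos 4,5,6,7,12,13,14,15): XOR of data positions = 1⊕0⊕1⊕1⊕0⊕0⊕1 = 0
p8 (pos 8,9,10,11,12,13,14,15): XOR of data positions = 1⊕0⊕0⊕1⊕0⊕0⊕1 = 1
Codeword: 111010111001001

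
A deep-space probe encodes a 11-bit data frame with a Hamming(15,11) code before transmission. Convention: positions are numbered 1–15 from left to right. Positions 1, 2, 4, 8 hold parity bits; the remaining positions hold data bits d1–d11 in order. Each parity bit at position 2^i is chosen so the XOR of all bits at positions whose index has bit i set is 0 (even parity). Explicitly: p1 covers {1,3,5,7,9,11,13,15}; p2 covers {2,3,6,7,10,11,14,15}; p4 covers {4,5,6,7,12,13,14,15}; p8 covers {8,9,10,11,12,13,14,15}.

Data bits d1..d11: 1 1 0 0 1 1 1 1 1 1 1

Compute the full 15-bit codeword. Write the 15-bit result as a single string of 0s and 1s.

011110011111111

Place data at non-parity positions: p1 p2 1 p4 1 0 0 p8 1 1 1 1 1 1 1
p1 (pos 1,3,5,7,9,11,13,15): XOR of data positions = 1⊕1⊕0⊕1⊕1⊕1⊕1 = 0
p2 (pos 2,3,6,7,10,11,14,15): XOR of data positions = 1⊕0⊕0⊕1⊕1⊕1⊕1 = 1
p4 (pos 4,5,6,7,12,13,14,15): XOR of data positions = 1⊕0⊕0⊕1⊕1⊕1⊕1 = 1
p8 (pos 8,9,10,11,12,13,14,15): XOR of data positions = 1⊕1⊕1⊕1⊕1⊕1⊕1 = 1
Codeword: 011110011111111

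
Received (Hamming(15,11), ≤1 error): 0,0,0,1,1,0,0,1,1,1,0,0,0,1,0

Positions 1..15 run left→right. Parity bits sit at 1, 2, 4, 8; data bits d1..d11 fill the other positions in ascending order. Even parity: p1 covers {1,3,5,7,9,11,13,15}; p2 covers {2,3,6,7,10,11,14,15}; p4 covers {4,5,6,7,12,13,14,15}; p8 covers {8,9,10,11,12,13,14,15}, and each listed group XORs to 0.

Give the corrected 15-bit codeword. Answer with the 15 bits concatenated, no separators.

s1 (pos 1,3,5,7,9,11,13,15): 0⊕0⊕1⊕0⊕1⊕0⊕0⊕0 = 0
s2 (pos 2,3,6,7,10,11,14,15): 0⊕0⊕0⊕0⊕1⊕0⊕1⊕0 = 0
s4 (pos 4,5,6,7,12,13,14,15): 1⊕1⊕0⊕0⊕0⊕0⊕1⊕0 = 1
s8 (pos 8,9,10,11,12,13,14,15): 1⊕1⊕1⊕0⊕0⊕0⊕1⊕0 = 0
Syndrome s8…s1 = 0100 → error at position 4.
Flip position 4: 000110011100010 → 000010011100010

000010011100010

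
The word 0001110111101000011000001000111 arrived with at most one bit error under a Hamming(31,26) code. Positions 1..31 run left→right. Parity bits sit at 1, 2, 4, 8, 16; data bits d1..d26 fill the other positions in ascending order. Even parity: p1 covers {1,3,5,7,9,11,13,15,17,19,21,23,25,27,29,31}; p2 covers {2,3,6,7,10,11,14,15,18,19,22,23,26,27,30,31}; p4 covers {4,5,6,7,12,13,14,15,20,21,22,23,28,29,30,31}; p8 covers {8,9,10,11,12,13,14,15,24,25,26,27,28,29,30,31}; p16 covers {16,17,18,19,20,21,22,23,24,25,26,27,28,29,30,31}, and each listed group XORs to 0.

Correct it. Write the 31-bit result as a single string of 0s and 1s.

0001110111101100011000001000111

s1 (pos 1,3,5,7,9,11,13,15,17,19,21,23,25,27,29,31): 0⊕0⊕1⊕0⊕1⊕1⊕1⊕0⊕0⊕1⊕0⊕0⊕1⊕0⊕1⊕1 = 0
s2 (pos 2,3,6,7,10,11,14,15,18,19,22,23,26,27,30,31): 0⊕0⊕1⊕0⊕1⊕1⊕0⊕0⊕1⊕1⊕0⊕0⊕0⊕0⊕1⊕1 = 1
s4 (pos 4,5,6,7,12,13,14,15,20,21,22,23,28,29,30,31): 1⊕1⊕1⊕0⊕0⊕1⊕0⊕0⊕0⊕0⊕0⊕0⊕0⊕1⊕1⊕1 = 1
s8 (pos 8,9,10,11,12,13,14,15,24,25,26,27,28,29,30,31): 1⊕1⊕1⊕1⊕0⊕1⊕0⊕0⊕0⊕1⊕0⊕0⊕0⊕1⊕1⊕1 = 1
s16 (pos 16,17,18,19,20,21,22,23,24,25,26,27,28,29,30,31): 0⊕0⊕1⊕1⊕0⊕0⊕0⊕0⊕0⊕1⊕0⊕0⊕0⊕1⊕1⊕1 = 0
Syndrome s16…s1 = 01110 → error at position 14.
Flip position 14: 0001110111101000011000001000111 → 0001110111101100011000001000111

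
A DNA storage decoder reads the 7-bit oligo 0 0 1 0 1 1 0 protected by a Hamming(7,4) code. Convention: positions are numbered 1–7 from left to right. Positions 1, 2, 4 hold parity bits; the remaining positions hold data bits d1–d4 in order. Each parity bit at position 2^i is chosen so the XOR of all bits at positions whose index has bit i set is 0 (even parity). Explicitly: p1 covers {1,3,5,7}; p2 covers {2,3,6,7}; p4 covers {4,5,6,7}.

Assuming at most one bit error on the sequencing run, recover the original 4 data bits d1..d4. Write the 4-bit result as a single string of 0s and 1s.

s1 (pos 1,3,5,7): 0⊕1⊕1⊕0 = 0
s2 (pos 2,3,6,7): 0⊕1⊕1⊕0 = 0
s4 (pos 4,5,6,7): 0⊕1⊕1⊕0 = 0
Syndrome s4…s1 = 000 → no error.
Read data bits from positions 3,5,6,7: 1110

1110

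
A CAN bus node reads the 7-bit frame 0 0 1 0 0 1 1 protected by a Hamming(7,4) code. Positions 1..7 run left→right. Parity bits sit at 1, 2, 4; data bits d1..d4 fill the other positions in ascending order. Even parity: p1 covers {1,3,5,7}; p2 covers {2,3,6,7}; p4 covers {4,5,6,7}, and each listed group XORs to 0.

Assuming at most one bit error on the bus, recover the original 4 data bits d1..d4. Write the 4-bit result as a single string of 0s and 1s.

s1 (pos 1,3,5,7): 0⊕1⊕0⊕1 = 0
s2 (pos 2,3,6,7): 0⊕1⊕1⊕1 = 1
s4 (pos 4,5,6,7): 0⊕0⊕1⊕1 = 0
Syndrome s4…s1 = 010 → error at position 2.
Flip position 2: 0010011 → 0110011
Read data bits from positions 3,5,6,7: 1011

1011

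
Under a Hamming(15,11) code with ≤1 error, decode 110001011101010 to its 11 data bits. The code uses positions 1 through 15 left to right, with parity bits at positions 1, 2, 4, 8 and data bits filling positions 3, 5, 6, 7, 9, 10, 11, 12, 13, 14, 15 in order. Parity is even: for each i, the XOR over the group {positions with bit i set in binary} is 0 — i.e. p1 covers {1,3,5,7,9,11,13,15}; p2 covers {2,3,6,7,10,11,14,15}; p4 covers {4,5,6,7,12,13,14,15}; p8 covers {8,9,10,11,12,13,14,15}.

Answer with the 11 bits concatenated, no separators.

s1 (pos 1,3,5,7,9,11,13,15): 1⊕0⊕0⊕0⊕1⊕0⊕0⊕0 = 0
s2 (pos 2,3,6,7,10,11,14,15): 1⊕0⊕1⊕0⊕1⊕0⊕1⊕0 = 0
s4 (pos 4,5,6,7,12,13,14,15): 0⊕0⊕1⊕0⊕1⊕0⊕1⊕0 = 1
s8 (pos 8,9,10,11,12,13,14,15): 1⊕1⊕1⊕0⊕1⊕0⊕1⊕0 = 1
Syndrome s8…s1 = 1100 → error at position 12.
Flip position 12: 110001011101010 → 110001011100010
Read data bits from positions 3,5,6,7,9,10,11,12,13,14,15: 00101100010

00101100010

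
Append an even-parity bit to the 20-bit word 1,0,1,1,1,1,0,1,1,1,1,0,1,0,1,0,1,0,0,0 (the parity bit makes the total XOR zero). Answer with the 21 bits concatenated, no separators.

XOR of the 20 data bits: 1⊕0⊕1⊕1⊕1⊕1⊕0⊕1⊕1⊕1⊕1⊕0⊕1⊕0⊕1⊕0⊕1⊕0⊕0⊕0 = 0
Parity bit = 0 (so all 21 bits XOR to 0).

101111011110101010000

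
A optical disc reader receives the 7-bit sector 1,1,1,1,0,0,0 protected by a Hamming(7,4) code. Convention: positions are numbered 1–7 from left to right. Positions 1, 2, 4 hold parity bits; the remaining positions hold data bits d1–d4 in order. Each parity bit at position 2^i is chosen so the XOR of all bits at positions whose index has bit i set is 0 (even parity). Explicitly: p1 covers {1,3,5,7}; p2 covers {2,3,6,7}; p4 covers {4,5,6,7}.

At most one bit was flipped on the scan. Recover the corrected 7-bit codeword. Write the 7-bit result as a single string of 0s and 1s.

1110000

s1 (pos 1,3,5,7): 1⊕1⊕0⊕0 = 0
s2 (pos 2,3,6,7): 1⊕1⊕0⊕0 = 0
s4 (pos 4,5,6,7): 1⊕0⊕0⊕0 = 1
Syndrome s4…s1 = 100 → error at position 4.
Flip position 4: 1111000 → 1110000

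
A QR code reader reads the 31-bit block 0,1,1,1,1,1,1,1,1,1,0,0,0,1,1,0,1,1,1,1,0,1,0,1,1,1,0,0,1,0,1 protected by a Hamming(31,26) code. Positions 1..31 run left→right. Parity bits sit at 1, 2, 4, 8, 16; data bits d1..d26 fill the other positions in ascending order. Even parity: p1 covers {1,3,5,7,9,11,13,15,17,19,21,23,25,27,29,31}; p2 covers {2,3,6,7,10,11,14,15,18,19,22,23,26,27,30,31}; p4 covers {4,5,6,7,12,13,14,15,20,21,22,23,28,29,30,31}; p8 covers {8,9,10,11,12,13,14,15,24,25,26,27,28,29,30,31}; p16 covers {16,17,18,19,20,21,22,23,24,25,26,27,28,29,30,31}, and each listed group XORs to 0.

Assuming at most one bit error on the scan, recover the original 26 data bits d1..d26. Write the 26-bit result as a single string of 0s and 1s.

s1 (pos 1,3,5,7,9,11,13,15,17,19,21,23,25,27,29,31): 0⊕1⊕1⊕1⊕1⊕0⊕0⊕1⊕1⊕1⊕0⊕0⊕1⊕0⊕1⊕1 = 0
s2 (pos 2,3,6,7,10,11,14,15,18,19,22,23,26,27,30,31): 1⊕1⊕1⊕1⊕1⊕0⊕1⊕1⊕1⊕1⊕1⊕0⊕1⊕0⊕0⊕1 = 0
s4 (pos 4,5,6,7,12,13,14,15,20,21,22,23,28,29,30,31): 1⊕1⊕1⊕1⊕0⊕0⊕1⊕1⊕1⊕0⊕1⊕0⊕0⊕1⊕0⊕1 = 0
s8 (pos 8,9,10,11,12,13,14,15,24,25,26,27,28,29,30,31): 1⊕1⊕1⊕0⊕0⊕0⊕1⊕1⊕1⊕1⊕1⊕0⊕0⊕1⊕0⊕1 = 0
s16 (pos 16,17,18,19,20,21,22,23,24,25,26,27,28,29,30,31): 0⊕1⊕1⊕1⊕1⊕0⊕1⊕0⊕1⊕1⊕1⊕0⊕0⊕1⊕0⊕1 = 0
Syndrome s16…s1 = 00000 → no error.
Read data bits from positions 3,5,6,7,9,10,11,12,13,14,15,17,18,19,20,21,22,23,24,25,26,27,28,29,30,31: 11111100011111101011100101

11111100011111101011100101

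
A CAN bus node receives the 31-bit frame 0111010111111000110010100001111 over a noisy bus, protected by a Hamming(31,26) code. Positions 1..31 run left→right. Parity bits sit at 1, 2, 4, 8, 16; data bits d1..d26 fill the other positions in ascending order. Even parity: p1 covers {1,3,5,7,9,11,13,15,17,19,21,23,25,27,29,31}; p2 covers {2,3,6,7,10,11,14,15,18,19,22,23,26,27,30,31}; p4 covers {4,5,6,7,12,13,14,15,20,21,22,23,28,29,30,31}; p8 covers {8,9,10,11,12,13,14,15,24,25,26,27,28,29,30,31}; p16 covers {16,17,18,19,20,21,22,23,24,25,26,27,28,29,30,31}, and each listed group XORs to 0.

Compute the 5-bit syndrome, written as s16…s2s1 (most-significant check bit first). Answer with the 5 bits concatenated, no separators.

s1 (pos 1,3,5,7,9,11,13,15,17,19,21,23,25,27,29,31): 0⊕1⊕0⊕0⊕1⊕1⊕1⊕0⊕1⊕0⊕1⊕1⊕0⊕0⊕1⊕1 = 1
s2 (pos 2,3,6,7,10,11,14,15,18,19,22,23,26,27,30,31): 1⊕1⊕1⊕0⊕1⊕1⊕0⊕0⊕1⊕0⊕0⊕1⊕0⊕0⊕1⊕1 = 1
s4 (pos 4,5,6,7,12,13,14,15,20,21,22,23,28,29,30,31): 1⊕0⊕1⊕0⊕1⊕1⊕0⊕0⊕0⊕1⊕0⊕1⊕1⊕1⊕1⊕1 = 0
s8 (pos 8,9,10,11,12,13,14,15,24,25,26,27,28,29,30,31): 1⊕1⊕1⊕1⊕1⊕1⊕0⊕0⊕0⊕0⊕0⊕0⊕1⊕1⊕1⊕1 = 0
s16 (pos 16,17,18,19,20,21,22,23,24,25,26,27,28,29,30,31): 0⊕1⊕1⊕0⊕0⊕1⊕0⊕1⊕0⊕0⊕0⊕0⊕1⊕1⊕1⊕1 = 0
Syndrome s16…s1 = 00011 → error at position 3.

00011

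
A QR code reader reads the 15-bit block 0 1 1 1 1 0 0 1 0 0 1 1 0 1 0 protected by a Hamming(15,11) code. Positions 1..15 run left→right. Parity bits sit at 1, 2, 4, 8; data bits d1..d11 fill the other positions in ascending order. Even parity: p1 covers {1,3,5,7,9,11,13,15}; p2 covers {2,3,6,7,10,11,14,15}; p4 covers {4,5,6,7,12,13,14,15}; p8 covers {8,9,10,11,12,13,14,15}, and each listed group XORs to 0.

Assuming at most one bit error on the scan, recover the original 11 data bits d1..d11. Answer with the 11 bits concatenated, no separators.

11000011010

s1 (pos 1,3,5,7,9,11,13,15): 0⊕1⊕1⊕0⊕0⊕1⊕0⊕0 = 1
s2 (pos 2,3,6,7,10,11,14,15): 1⊕1⊕0⊕0⊕0⊕1⊕1⊕0 = 0
s4 (pos 4,5,6,7,12,13,14,15): 1⊕1⊕0⊕0⊕1⊕0⊕1⊕0 = 0
s8 (pos 8,9,10,11,12,13,14,15): 1⊕0⊕0⊕1⊕1⊕0⊕1⊕0 = 0
Syndrome s8…s1 = 0001 → error at position 1.
Flip position 1: 011110010011010 → 111110010011010
Read data bits from positions 3,5,6,7,9,10,11,12,13,14,15: 11000011010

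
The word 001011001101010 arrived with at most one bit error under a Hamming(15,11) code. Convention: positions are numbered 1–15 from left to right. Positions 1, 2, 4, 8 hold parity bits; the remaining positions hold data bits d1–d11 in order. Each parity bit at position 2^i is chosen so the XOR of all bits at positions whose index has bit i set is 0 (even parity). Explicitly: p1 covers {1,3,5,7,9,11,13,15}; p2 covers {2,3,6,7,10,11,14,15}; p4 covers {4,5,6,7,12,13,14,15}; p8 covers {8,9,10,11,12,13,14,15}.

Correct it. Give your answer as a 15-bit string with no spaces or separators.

101011001101010

s1 (pos 1,3,5,7,9,11,13,15): 0⊕1⊕1⊕0⊕1⊕0⊕0⊕0 = 1
s2 (pos 2,3,6,7,10,11,14,15): 0⊕1⊕1⊕0⊕1⊕0⊕1⊕0 = 0
s4 (pos 4,5,6,7,12,13,14,15): 0⊕1⊕1⊕0⊕1⊕0⊕1⊕0 = 0
s8 (pos 8,9,10,11,12,13,14,15): 0⊕1⊕1⊕0⊕1⊕0⊕1⊕0 = 0
Syndrome s8…s1 = 0001 → error at position 1.
Flip position 1: 001011001101010 → 101011001101010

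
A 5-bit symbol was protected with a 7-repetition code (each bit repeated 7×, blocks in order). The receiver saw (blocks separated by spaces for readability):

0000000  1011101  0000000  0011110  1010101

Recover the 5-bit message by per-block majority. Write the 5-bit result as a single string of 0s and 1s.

01011

Block 1 (0000000): 0 ones → 0
Block 2 (1011101): 5 ones → 1
Block 3 (0000000): 0 ones → 0
Block 4 (0011110): 4 ones → 1
Block 5 (1010101): 4 ones → 1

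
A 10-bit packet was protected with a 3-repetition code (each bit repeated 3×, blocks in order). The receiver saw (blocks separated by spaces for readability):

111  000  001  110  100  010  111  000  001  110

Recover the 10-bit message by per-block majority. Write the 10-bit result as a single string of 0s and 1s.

Block 1 (111): 3 ones → 1
Block 2 (000): 0 ones → 0
Block 3 (001): 1 one → 0
Block 4 (110): 2 ones → 1
Block 5 (100): 1 one → 0
Block 6 (010): 1 one → 0
Block 7 (111): 3 ones → 1
Block 8 (000): 0 ones → 0
Block 9 (001): 1 one → 0
Block 10 (110): 2 ones → 1

1001001001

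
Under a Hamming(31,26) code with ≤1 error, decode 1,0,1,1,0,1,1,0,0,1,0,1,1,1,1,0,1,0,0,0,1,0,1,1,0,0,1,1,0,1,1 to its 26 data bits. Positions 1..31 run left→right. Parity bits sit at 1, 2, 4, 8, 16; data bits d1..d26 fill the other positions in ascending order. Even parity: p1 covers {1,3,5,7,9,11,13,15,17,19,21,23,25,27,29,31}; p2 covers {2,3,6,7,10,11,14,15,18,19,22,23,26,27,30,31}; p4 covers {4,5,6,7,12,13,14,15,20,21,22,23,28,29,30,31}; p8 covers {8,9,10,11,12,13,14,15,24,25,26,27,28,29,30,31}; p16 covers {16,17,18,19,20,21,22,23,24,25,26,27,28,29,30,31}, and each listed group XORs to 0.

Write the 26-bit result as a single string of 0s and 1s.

10110101111100010110011011

s1 (pos 1,3,5,7,9,11,13,15,17,19,21,23,25,27,29,31): 1⊕1⊕0⊕1⊕0⊕0⊕1⊕1⊕1⊕0⊕1⊕1⊕0⊕1⊕0⊕1 = 0
s2 (pos 2,3,6,7,10,11,14,15,18,19,22,23,26,27,30,31): 0⊕1⊕1⊕1⊕1⊕0⊕1⊕1⊕0⊕0⊕0⊕1⊕0⊕1⊕1⊕1 = 0
s4 (pos 4,5,6,7,12,13,14,15,20,21,22,23,28,29,30,31): 1⊕0⊕1⊕1⊕1⊕1⊕1⊕1⊕0⊕1⊕0⊕1⊕1⊕0⊕1⊕1 = 0
s8 (pos 8,9,10,11,12,13,14,15,24,25,26,27,28,29,30,31): 0⊕0⊕1⊕0⊕1⊕1⊕1⊕1⊕1⊕0⊕0⊕1⊕1⊕0⊕1⊕1 = 0
s16 (pos 16,17,18,19,20,21,22,23,24,25,26,27,28,29,30,31): 0⊕1⊕0⊕0⊕0⊕1⊕0⊕1⊕1⊕0⊕0⊕1⊕1⊕0⊕1⊕1 = 0
Syndrome s16…s1 = 00000 → no error.
Read data bits from positions 3,5,6,7,9,10,11,12,13,14,15,17,18,19,20,21,22,23,24,25,26,27,28,29,30,31: 10110101111100010110011011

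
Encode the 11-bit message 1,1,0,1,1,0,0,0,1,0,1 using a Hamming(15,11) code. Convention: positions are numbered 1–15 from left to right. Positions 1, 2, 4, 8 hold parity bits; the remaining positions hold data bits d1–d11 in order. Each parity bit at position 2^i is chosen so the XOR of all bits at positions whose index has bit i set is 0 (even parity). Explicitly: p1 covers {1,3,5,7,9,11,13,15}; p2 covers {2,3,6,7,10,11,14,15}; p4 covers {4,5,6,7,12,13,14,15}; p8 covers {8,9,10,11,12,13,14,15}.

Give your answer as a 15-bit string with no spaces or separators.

Place data at non-parity positions: p1 p2 1 p4 1 0 1 p8 1 0 0 0 1 0 1
p1 (pos 1,3,5,7,9,11,13,15): XOR of data positions = 1⊕1⊕1⊕1⊕0⊕1⊕1 = 0
p2 (pos 2,3,6,7,10,11,14,15): XOR of data positions = 1⊕0⊕1⊕0⊕0⊕0⊕1 = 1
p4 (pos 4,5,6,7,12,13,14,15): XOR of data positions = 1⊕0⊕1⊕0⊕1⊕0⊕1 = 0
p8 (pos 8,9,10,11,12,13,14,15): XOR of data positions = 1⊕0⊕0⊕0⊕1⊕0⊕1 = 1
Codeword: 011010111000101

011010111000101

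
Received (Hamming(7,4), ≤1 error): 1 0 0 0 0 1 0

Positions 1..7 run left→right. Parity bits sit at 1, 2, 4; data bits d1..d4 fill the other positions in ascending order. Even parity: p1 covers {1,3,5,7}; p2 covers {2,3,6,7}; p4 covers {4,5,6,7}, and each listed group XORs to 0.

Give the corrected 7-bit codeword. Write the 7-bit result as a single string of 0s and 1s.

1000011

s1 (pos 1,3,5,7): 1⊕0⊕0⊕0 = 1
s2 (pos 2,3,6,7): 0⊕0⊕1⊕0 = 1
s4 (pos 4,5,6,7): 0⊕0⊕1⊕0 = 1
Syndrome s4…s1 = 111 → error at position 7.
Flip position 7: 1000010 → 1000011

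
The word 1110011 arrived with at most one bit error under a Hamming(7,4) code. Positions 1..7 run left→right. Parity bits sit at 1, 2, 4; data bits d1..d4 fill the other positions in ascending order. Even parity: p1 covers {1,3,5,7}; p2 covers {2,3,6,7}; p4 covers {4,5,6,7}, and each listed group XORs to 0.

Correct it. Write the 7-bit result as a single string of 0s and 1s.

s1 (pos 1,3,5,7): 1⊕1⊕0⊕1 = 1
s2 (pos 2,3,6,7): 1⊕1⊕1⊕1 = 0
s4 (pos 4,5,6,7): 0⊕0⊕1⊕1 = 0
Syndrome s4…s1 = 001 → error at position 1.
Flip position 1: 1110011 → 0110011

0110011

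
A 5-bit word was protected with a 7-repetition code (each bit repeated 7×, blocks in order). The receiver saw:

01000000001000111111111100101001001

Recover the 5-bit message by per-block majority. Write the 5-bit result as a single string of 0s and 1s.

00110

Block 1 (0100000): 1 one → 0
Block 2 (0001000): 1 one → 0
Block 3 (1111111): 7 ones → 1
Block 4 (1110010): 4 ones → 1
Block 5 (1001001): 3 ones → 0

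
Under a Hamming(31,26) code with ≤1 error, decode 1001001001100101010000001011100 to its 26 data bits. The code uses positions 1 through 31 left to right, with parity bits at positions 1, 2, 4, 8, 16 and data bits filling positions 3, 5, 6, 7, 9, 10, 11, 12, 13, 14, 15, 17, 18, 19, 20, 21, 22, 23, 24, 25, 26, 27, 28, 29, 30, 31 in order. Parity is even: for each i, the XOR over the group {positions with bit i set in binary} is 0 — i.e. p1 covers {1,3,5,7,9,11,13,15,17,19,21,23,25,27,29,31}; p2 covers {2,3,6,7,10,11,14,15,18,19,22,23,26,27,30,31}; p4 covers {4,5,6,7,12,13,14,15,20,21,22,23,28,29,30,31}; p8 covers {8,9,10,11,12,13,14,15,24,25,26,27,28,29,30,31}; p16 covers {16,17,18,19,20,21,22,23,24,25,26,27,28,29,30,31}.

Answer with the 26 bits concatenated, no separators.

00010111010010000001011100

s1 (pos 1,3,5,7,9,11,13,15,17,19,21,23,25,27,29,31): 1⊕0⊕0⊕1⊕0⊕1⊕0⊕0⊕0⊕0⊕0⊕0⊕1⊕1⊕1⊕0 = 0
s2 (pos 2,3,6,7,10,11,14,15,18,19,22,23,26,27,30,31): 0⊕0⊕0⊕1⊕1⊕1⊕1⊕0⊕1⊕0⊕0⊕0⊕0⊕1⊕0⊕0 = 0
s4 (pos 4,5,6,7,12,13,14,15,20,21,22,23,28,29,30,31): 1⊕0⊕0⊕1⊕0⊕0⊕1⊕0⊕0⊕0⊕0⊕0⊕1⊕1⊕0⊕0 = 1
s8 (pos 8,9,10,11,12,13,14,15,24,25,26,27,28,29,30,31): 0⊕0⊕1⊕1⊕0⊕0⊕1⊕0⊕0⊕1⊕0⊕1⊕1⊕1⊕0⊕0 = 1
s16 (pos 16,17,18,19,20,21,22,23,24,25,26,27,28,29,30,31): 1⊕0⊕1⊕0⊕0⊕0⊕0⊕0⊕0⊕1⊕0⊕1⊕1⊕1⊕0⊕0 = 0
Syndrome s16…s1 = 01100 → error at position 12.
Flip position 12: 1001001001100101010000001011100 → 1001001001110101010000001011100
Read data bits from positions 3,5,6,7,9,10,11,12,13,14,15,17,18,19,20,21,22,23,24,25,26,27,28,29,30,31: 00010111010010000001011100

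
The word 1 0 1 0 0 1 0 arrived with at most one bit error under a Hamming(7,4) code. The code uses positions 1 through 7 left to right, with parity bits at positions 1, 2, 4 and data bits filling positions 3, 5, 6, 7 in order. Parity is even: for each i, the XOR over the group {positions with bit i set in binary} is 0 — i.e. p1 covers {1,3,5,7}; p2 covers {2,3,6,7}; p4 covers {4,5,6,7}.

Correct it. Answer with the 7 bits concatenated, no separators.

1011010

s1 (pos 1,3,5,7): 1⊕1⊕0⊕0 = 0
s2 (pos 2,3,6,7): 0⊕1⊕1⊕0 = 0
s4 (pos 4,5,6,7): 0⊕0⊕1⊕0 = 1
Syndrome s4…s1 = 100 → error at position 4.
Flip position 4: 1010010 → 1011010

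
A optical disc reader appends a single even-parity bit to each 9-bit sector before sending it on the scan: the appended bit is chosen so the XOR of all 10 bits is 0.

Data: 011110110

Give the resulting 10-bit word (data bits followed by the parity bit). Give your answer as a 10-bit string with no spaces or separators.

XOR of the 9 data bits: 0⊕1⊕1⊕1⊕1⊕0⊕1⊕1⊕0 = 0
Parity bit = 0 (so all 10 bits XOR to 0).

0111101100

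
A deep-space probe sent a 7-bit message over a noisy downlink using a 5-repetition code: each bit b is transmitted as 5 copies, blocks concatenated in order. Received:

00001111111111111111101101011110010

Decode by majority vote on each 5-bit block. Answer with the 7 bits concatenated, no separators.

Block 1 (00001): 1 one → 0
Block 2 (11111): 5 ones → 1
Block 3 (11111): 5 ones → 1
Block 4 (11111): 5 ones → 1
Block 5 (10110): 3 ones → 1
Block 6 (10111): 4 ones → 1
Block 7 (10010): 2 ones → 0

0111110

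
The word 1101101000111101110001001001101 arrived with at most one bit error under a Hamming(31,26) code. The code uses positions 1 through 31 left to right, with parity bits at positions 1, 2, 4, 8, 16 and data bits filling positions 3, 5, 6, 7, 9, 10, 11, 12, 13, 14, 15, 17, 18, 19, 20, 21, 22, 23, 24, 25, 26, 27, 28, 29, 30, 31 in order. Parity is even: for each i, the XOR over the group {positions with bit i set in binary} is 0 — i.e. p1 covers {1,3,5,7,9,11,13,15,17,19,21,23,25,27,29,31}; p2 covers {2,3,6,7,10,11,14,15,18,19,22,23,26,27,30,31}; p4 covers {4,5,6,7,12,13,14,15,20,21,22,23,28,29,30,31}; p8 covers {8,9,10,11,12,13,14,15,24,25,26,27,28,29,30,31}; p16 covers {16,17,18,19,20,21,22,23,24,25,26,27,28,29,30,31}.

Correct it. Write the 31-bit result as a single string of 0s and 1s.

1111101000111101110001001001101

s1 (pos 1,3,5,7,9,11,13,15,17,19,21,23,25,27,29,31): 1⊕0⊕1⊕1⊕0⊕1⊕1⊕0⊕1⊕0⊕0⊕0⊕1⊕0⊕1⊕1 = 1
s2 (pos 2,3,6,7,10,11,14,15,18,19,22,23,26,27,30,31): 1⊕0⊕0⊕1⊕0⊕1⊕1⊕0⊕1⊕0⊕1⊕0⊕0⊕0⊕0⊕1 = 1
s4 (pos 4,5,6,7,12,13,14,15,20,21,22,23,28,29,30,31): 1⊕1⊕0⊕1⊕1⊕1⊕1⊕0⊕0⊕0⊕1⊕0⊕1⊕1⊕0⊕1 = 0
s8 (pos 8,9,10,11,12,13,14,15,24,25,26,27,28,29,30,31): 0⊕0⊕0⊕1⊕1⊕1⊕1⊕0⊕0⊕1⊕0⊕0⊕1⊕1⊕0⊕1 = 0
s16 (pos 16,17,18,19,20,21,22,23,24,25,26,27,28,29,30,31): 1⊕1⊕1⊕0⊕0⊕0⊕1⊕0⊕0⊕1⊕0⊕0⊕1⊕1⊕0⊕1 = 0
Syndrome s16…s1 = 00011 → error at position 3.
Flip position 3: 1101101000111101110001001001101 → 1111101000111101110001001001101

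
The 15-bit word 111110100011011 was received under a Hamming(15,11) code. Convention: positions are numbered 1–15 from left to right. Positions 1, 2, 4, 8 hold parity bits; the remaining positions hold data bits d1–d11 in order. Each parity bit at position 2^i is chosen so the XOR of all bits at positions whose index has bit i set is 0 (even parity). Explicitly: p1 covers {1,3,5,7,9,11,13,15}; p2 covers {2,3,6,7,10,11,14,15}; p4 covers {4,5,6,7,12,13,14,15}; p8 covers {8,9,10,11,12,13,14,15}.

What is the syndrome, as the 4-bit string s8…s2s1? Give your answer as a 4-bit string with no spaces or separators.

s1 (pos 1,3,5,7,9,11,13,15): 1⊕1⊕1⊕1⊕0⊕1⊕0⊕1 = 0
s2 (pos 2,3,6,7,10,11,14,15): 1⊕1⊕0⊕1⊕0⊕1⊕1⊕1 = 0
s4 (pos 4,5,6,7,12,13,14,15): 1⊕1⊕0⊕1⊕1⊕0⊕1⊕1 = 0
s8 (pos 8,9,10,11,12,13,14,15): 0⊕0⊕0⊕1⊕1⊕0⊕1⊕1 = 0
Syndrome s8…s1 = 0000 → no error.

0000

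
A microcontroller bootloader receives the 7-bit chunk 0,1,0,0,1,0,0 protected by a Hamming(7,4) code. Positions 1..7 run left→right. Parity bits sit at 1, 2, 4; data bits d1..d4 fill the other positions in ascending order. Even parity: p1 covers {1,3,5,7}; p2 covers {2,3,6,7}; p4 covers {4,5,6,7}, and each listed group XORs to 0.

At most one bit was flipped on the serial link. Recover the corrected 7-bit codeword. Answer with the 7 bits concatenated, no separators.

0100101

s1 (pos 1,3,5,7): 0⊕0⊕1⊕0 = 1
s2 (pos 2,3,6,7): 1⊕0⊕0⊕0 = 1
s4 (pos 4,5,6,7): 0⊕1⊕0⊕0 = 1
Syndrome s4…s1 = 111 → error at position 7.
Flip position 7: 0100100 → 0100101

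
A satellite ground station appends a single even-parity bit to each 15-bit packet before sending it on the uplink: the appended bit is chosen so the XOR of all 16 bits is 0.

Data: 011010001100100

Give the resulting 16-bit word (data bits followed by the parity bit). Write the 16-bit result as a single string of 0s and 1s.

0110100011001000

XOR of the 15 data bits: 0⊕1⊕1⊕0⊕1⊕0⊕0⊕0⊕1⊕1⊕0⊕0⊕1⊕0⊕0 = 0
Parity bit = 0 (so all 16 bits XOR to 0).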